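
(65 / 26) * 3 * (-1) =-7.50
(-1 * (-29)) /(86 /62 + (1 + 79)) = 31 /87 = 0.36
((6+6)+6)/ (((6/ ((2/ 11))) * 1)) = 6/ 11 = 0.55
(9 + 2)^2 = 121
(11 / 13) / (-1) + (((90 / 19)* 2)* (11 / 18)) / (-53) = -12507 / 13091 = -0.96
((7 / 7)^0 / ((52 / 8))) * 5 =10 / 13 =0.77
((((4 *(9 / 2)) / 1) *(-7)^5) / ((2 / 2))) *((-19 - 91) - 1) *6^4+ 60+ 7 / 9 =391681622851 / 9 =43520180316.78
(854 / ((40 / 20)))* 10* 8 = 34160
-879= -879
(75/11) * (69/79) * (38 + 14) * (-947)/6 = -42472950/869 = -48875.66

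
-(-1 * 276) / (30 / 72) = 3312 / 5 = 662.40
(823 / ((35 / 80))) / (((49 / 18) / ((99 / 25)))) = 23465376 / 8575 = 2736.49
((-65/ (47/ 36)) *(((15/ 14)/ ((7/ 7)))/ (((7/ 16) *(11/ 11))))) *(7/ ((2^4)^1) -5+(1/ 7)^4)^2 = -269524265829975/ 106210693624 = -2537.64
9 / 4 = 2.25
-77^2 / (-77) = 77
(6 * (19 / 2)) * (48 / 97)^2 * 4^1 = 525312 / 9409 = 55.83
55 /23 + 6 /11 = 743 /253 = 2.94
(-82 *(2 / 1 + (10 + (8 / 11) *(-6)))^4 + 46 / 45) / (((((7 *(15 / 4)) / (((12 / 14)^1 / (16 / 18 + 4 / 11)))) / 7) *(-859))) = 367427716708 / 6202559825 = 59.24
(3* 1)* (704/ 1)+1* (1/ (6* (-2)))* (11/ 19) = 481525/ 228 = 2111.95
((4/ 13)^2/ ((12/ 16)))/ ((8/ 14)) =112/ 507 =0.22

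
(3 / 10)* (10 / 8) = 0.38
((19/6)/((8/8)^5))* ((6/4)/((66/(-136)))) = -323/33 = -9.79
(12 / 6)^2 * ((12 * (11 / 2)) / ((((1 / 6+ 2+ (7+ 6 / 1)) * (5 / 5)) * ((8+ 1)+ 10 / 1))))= 1584 / 1729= 0.92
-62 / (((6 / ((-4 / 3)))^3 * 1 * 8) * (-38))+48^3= 1531809761 / 13851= 110592.00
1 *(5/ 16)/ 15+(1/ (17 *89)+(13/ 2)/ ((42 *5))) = 44437/ 847280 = 0.05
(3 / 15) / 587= 1 / 2935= 0.00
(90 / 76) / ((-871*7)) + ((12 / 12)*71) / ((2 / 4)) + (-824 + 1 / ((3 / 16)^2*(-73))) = -103871813945 / 152217702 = -682.39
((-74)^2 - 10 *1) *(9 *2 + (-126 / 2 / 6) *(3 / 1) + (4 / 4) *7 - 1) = -40995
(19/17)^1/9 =19/153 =0.12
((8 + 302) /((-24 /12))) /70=-31 /14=-2.21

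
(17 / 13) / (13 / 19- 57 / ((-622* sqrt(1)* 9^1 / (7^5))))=602718 / 79190605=0.01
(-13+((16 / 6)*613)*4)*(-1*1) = -19577 / 3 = -6525.67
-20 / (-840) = 1 / 42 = 0.02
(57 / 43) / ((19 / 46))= 138 / 43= 3.21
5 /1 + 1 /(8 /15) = 55 /8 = 6.88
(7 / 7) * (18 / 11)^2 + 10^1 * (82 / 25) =21464 / 605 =35.48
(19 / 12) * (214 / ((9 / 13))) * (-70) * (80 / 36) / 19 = -973700 / 243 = -4007.00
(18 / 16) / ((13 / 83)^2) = 62001 / 1352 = 45.86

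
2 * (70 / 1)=140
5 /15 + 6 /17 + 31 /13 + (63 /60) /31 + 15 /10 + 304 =126855073 /411060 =308.60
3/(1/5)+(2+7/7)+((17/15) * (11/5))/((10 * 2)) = 27187/1500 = 18.12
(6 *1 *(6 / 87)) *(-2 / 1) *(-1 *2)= 48 / 29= 1.66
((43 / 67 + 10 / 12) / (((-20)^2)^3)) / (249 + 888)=593 / 29252736000000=0.00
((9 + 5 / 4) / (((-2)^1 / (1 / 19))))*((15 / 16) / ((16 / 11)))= -6765 / 38912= -0.17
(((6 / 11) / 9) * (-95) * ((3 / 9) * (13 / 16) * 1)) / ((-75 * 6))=247 / 71280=0.00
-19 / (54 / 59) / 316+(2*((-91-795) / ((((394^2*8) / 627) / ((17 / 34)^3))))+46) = 242762630243 / 5297894208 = 45.82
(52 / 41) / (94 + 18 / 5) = 65 / 5002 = 0.01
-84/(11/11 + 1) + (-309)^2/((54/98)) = 173238.33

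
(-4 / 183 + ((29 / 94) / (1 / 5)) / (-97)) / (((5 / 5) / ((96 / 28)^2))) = -864096 / 1946693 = -0.44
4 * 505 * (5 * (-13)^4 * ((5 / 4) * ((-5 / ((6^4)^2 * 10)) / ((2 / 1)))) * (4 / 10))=-72116525 / 3359232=-21.47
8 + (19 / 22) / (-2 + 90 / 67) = 6.68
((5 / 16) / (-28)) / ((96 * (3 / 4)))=-5 / 32256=-0.00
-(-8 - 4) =12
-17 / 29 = -0.59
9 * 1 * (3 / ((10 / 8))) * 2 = 216 / 5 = 43.20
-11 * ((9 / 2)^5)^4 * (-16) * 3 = 401202960148878650433 / 65536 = 6121871340162332.92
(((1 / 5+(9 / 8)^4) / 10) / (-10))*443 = -16347143 / 2048000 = -7.98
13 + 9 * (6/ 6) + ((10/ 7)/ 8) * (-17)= 531/ 28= 18.96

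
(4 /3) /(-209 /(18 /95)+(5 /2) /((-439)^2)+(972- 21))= -1156326 /131869333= -0.01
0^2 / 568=0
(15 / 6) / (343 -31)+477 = 297653 / 624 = 477.01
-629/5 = -125.80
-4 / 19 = -0.21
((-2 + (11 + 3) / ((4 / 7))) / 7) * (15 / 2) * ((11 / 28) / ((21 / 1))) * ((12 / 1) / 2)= 7425 / 2744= 2.71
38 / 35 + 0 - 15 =-487 / 35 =-13.91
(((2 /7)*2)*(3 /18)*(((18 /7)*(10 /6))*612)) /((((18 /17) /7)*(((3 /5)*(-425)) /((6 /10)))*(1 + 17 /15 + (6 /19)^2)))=-36822 /21161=-1.74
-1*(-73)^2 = -5329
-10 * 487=-4870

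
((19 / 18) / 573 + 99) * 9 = 1021105 / 1146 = 891.02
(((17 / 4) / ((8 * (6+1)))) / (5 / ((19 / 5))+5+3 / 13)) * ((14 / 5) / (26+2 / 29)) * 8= 121771 / 12224520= 0.01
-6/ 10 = -3/ 5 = -0.60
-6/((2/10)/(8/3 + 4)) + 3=-197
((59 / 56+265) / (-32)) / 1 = -14899 / 1792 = -8.31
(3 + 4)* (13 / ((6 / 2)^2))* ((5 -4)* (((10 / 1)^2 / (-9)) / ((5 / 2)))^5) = -9318400000 / 531441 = -17534.21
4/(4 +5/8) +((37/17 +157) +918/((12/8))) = 485614/629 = 772.04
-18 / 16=-9 / 8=-1.12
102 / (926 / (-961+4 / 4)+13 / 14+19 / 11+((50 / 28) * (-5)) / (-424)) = 199805760 / 3354227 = 59.57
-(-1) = 1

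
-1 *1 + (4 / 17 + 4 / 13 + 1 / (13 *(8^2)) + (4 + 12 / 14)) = 435767 / 99008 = 4.40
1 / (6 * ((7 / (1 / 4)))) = 1 / 168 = 0.01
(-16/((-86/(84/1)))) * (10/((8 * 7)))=120/43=2.79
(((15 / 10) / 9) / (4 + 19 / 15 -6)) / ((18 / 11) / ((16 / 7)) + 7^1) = -0.03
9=9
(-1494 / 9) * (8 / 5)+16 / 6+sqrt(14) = -3944 / 15+sqrt(14) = -259.19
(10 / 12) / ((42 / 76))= 95 / 63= 1.51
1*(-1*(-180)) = 180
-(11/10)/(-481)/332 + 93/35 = 29702789/11178440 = 2.66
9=9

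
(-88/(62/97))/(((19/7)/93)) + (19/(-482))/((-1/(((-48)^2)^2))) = 936568740/4579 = 204535.65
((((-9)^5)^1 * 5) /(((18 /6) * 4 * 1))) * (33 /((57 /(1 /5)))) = -216513 /76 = -2848.86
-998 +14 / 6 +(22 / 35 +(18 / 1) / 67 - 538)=-10783033 / 7035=-1532.77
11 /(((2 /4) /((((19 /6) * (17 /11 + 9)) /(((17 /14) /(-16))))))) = -493696 /51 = -9680.31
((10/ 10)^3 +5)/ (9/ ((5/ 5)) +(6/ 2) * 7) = 1/ 5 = 0.20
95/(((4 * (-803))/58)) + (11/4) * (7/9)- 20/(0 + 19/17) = -9596141/549252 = -17.47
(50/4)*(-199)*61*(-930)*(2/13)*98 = 27658711500/13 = 2127593192.31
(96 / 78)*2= 32 / 13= 2.46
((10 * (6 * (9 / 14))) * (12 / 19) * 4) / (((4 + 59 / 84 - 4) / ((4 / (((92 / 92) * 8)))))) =77760 / 1121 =69.37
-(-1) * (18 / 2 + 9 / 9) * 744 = 7440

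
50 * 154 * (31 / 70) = 3410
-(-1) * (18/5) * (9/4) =8.10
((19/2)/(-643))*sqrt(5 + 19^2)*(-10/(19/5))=25*sqrt(366)/643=0.74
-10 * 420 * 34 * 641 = -91534800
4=4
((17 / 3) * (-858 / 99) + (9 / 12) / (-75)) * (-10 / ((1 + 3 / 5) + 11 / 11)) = 44209 / 234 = 188.93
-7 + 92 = 85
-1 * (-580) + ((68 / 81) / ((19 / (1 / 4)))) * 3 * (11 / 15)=4463287 / 7695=580.02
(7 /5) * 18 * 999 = 125874 /5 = 25174.80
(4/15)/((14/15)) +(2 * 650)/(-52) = -173/7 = -24.71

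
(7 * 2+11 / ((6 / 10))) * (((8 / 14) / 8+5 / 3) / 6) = 7081 / 756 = 9.37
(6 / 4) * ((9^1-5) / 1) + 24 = 30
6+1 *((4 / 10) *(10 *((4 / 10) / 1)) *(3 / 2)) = 42 / 5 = 8.40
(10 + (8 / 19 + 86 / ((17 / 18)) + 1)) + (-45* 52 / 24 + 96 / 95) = 19349 / 3230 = 5.99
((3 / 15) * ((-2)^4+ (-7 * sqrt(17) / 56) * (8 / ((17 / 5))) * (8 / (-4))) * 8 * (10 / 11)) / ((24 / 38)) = 760 * sqrt(17) / 561+ 1216 / 33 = 42.43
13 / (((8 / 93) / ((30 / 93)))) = 195 / 4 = 48.75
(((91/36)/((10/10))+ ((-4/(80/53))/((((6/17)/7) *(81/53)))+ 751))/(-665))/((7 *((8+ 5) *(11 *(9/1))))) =-6990019/58232374200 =-0.00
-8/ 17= -0.47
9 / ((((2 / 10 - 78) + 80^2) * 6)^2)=25 / 3997021284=0.00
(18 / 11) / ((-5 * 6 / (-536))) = 29.24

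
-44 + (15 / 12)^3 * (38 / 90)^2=-43.65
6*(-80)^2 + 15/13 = 499215/13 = 38401.15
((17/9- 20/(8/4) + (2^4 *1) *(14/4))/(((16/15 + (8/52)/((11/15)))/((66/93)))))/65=52151/127317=0.41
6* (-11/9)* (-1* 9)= 66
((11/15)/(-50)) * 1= -11/750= -0.01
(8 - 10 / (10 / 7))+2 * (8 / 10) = 13 / 5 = 2.60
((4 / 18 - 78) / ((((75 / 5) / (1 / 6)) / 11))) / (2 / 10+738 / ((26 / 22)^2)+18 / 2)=-325325 / 18397692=-0.02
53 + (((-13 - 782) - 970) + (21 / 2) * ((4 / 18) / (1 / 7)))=-5087 / 3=-1695.67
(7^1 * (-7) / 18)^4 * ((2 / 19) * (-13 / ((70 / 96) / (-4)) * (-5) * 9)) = -85648472 / 4617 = -18550.68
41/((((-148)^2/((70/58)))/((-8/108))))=-1435/8575416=-0.00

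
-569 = -569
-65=-65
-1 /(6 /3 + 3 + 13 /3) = -3 /28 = -0.11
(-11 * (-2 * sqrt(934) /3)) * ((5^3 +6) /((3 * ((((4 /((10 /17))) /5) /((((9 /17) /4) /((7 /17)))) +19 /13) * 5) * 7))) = 187330 * sqrt(934) /116557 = 49.12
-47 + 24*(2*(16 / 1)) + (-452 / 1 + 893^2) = 797718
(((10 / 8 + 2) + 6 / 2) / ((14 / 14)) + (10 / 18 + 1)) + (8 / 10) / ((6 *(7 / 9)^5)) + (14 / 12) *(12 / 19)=517942849 / 57479940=9.01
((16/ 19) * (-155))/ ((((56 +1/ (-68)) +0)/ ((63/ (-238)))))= 4960/ 8037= 0.62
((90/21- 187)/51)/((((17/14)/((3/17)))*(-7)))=2558/34391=0.07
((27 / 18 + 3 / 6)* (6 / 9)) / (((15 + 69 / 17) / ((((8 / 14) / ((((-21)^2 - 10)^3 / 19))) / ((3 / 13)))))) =16796 / 408561443073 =0.00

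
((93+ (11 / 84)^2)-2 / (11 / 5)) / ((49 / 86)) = 307409537 / 1901592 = 161.66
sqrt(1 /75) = sqrt(3) /15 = 0.12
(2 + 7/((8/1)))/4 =23/32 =0.72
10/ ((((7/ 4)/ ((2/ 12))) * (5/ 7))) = 1.33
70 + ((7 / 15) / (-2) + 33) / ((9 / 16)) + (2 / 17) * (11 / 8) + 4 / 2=1197197 / 9180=130.41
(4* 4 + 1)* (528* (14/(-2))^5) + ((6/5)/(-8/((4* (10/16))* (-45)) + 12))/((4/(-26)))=-409734762267/2716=-150859632.65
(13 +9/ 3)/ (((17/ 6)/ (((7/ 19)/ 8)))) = 84/ 323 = 0.26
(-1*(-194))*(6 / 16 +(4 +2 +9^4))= 5096283 / 4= 1274070.75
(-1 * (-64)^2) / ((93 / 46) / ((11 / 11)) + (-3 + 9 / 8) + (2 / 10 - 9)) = 3768320 / 7961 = 473.35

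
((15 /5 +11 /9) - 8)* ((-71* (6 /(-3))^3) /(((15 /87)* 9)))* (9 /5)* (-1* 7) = 3920336 /225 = 17423.72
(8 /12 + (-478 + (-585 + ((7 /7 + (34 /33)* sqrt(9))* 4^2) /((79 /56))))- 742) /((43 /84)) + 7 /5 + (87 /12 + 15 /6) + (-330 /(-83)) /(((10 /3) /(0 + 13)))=-211361459377 /62029220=-3407.45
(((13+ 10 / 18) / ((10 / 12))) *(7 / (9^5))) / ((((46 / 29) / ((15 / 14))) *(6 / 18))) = 1769 / 452709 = 0.00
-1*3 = -3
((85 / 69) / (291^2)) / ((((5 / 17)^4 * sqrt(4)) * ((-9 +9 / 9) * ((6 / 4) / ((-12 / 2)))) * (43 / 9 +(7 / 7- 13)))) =-1419857 / 21099682500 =-0.00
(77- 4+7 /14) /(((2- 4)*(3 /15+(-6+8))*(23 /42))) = -15435 /506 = -30.50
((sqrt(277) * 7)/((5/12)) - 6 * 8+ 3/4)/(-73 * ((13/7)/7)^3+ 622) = -2470629/32452132+ 3294172 * sqrt(277)/121695495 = 0.37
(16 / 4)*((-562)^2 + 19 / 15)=18950716 / 15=1263381.07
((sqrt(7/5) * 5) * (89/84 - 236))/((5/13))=-51311 * sqrt(35)/84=-3613.81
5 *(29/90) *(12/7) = 58/21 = 2.76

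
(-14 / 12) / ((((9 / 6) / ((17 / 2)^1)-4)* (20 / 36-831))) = -357 / 971620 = -0.00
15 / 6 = 2.50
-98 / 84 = -7 / 6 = -1.17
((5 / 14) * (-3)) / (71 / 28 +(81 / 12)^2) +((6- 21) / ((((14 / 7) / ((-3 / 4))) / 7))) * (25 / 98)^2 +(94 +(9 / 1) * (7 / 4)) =6639458647 / 59127712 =112.29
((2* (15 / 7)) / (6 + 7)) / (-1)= -30 / 91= -0.33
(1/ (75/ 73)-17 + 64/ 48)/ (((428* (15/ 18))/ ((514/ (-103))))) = 283214/ 1377625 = 0.21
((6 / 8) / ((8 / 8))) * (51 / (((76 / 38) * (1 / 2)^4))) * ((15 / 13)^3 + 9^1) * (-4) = -28333152 / 2197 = -12896.29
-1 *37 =-37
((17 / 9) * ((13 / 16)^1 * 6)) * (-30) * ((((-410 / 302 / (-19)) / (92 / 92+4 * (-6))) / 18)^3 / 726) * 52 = 123756270625 / 1216548111249588615696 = 0.00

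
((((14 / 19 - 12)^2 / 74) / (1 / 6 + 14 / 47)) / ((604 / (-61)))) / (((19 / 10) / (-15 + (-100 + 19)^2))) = -6446032695540 / 5020081523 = -1284.05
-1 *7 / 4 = -7 / 4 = -1.75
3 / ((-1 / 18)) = -54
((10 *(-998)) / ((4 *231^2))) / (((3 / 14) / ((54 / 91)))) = -9980 / 77077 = -0.13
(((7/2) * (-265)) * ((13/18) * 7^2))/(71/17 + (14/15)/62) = -3113608225/397608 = -7830.85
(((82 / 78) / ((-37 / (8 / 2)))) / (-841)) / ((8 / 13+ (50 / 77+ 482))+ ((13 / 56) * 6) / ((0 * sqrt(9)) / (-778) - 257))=12981584 / 46422272996817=0.00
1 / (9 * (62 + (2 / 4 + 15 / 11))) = 22 / 12645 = 0.00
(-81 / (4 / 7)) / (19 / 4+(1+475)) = -0.29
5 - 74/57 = 211/57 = 3.70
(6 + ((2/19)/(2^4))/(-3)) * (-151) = -412985/456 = -905.67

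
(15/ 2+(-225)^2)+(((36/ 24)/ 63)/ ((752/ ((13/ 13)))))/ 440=703637827201/ 13896960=50632.50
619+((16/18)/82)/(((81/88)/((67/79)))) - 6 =1447458187/2361231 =613.01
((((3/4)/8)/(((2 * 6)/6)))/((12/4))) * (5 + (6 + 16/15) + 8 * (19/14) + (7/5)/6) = 1621/4480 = 0.36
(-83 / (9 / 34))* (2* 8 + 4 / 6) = -141100 / 27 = -5225.93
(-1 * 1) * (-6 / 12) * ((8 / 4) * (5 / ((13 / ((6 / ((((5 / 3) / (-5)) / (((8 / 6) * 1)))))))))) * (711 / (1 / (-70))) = 5972400 / 13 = 459415.38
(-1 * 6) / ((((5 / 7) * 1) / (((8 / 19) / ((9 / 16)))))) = -1792 / 285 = -6.29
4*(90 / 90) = 4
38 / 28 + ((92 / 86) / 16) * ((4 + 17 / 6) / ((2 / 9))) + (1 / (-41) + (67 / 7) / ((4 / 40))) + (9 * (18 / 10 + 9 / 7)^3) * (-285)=-36409896174821 / 483767200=-75263.26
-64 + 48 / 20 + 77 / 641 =-197043 / 3205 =-61.48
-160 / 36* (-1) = 40 / 9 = 4.44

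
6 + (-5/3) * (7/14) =31/6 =5.17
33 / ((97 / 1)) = 33 / 97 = 0.34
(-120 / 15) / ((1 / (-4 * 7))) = 224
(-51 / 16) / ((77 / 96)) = -3.97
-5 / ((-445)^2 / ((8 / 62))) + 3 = 3683261 / 1227755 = 3.00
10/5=2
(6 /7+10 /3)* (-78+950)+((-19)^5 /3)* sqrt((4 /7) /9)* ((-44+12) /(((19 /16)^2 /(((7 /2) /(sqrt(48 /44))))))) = 76736 /21+28094464* sqrt(231) /27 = 15818427.61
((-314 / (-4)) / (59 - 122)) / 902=-157 / 113652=-0.00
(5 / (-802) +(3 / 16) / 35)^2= 38809 / 50427193600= 0.00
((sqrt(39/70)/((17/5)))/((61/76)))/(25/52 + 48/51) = 1976*sqrt(2730)/536739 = 0.19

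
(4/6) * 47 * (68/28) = 1598/21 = 76.10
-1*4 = -4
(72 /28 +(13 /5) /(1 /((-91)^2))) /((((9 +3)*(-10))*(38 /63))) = -2260983 /7600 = -297.50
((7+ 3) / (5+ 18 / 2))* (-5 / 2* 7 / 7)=-25 / 14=-1.79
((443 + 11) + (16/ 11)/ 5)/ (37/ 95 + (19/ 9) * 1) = 2136303/ 11759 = 181.67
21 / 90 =7 / 30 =0.23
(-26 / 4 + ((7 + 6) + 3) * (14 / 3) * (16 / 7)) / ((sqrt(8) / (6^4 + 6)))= 213745 * sqrt(2) / 4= 75570.27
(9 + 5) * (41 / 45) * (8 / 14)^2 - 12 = -2468 / 315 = -7.83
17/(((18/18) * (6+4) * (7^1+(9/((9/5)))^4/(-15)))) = -0.05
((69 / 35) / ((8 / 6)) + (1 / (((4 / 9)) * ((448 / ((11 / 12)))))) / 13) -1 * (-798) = 372493221 / 465920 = 799.48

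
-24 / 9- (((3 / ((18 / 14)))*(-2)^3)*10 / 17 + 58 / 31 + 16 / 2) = -2462 / 1581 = -1.56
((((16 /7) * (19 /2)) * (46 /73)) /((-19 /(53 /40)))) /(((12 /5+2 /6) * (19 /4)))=-29256 /398069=-0.07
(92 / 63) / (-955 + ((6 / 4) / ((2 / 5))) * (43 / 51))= -6256 / 4077675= -0.00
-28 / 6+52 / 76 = -227 / 57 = -3.98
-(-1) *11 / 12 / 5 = 11 / 60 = 0.18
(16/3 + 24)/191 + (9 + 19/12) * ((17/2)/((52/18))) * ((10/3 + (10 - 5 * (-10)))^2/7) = 3721662257/208572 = 17843.54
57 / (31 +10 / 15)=9 / 5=1.80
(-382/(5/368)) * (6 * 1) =-843456/5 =-168691.20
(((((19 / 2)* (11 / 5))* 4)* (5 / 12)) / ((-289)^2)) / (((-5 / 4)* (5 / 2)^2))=-1672 / 31320375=-0.00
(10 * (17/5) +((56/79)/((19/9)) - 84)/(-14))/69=60004/103569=0.58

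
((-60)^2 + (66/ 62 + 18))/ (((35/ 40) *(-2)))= -448764/ 217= -2068.04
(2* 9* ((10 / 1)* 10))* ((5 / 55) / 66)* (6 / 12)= 150 / 121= 1.24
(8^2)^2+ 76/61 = 249932/61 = 4097.25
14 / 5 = 2.80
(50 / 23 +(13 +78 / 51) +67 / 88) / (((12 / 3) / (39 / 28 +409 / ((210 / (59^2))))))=31117458905 / 1051008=29607.25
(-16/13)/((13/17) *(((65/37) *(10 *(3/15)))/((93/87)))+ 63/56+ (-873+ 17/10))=0.00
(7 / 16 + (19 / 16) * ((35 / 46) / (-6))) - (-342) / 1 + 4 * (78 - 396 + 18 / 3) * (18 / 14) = -39019739 / 30912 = -1262.28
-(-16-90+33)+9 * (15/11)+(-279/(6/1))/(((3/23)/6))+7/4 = -90287/44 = -2051.98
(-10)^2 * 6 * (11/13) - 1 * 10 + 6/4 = 12979/26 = 499.19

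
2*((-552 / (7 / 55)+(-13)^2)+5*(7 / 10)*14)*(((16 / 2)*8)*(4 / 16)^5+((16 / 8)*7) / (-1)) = 3214991 / 28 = 114821.11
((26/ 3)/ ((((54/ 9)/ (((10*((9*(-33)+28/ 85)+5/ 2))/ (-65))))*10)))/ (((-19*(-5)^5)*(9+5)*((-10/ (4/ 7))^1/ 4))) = -100018/ 55641796875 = -0.00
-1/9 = -0.11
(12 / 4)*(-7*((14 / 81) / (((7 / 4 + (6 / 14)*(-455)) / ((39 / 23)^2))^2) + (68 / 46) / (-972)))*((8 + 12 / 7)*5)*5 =102410580707950 / 13544262144009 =7.56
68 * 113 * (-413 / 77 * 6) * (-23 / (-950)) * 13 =-406660332 / 5225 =-77829.73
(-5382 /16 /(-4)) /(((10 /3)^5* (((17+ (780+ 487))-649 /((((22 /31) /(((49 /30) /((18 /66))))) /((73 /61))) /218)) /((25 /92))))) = -15608619 /401265055078400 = -0.00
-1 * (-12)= 12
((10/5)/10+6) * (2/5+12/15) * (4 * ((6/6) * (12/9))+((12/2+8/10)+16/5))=2852/25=114.08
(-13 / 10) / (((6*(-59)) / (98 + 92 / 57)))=36907 / 100890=0.37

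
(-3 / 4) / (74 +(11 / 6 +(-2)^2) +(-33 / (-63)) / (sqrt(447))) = -94423833 / 10050891478 +693 * sqrt(447) / 5025445739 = -0.01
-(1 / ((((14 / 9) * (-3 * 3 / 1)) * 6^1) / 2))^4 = -1 / 3111696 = -0.00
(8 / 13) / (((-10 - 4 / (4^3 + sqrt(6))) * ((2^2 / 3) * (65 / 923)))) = -2191557 / 3364855 - 213 * sqrt(6) / 3364855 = -0.65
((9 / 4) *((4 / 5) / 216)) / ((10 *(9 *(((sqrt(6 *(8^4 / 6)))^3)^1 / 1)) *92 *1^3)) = 1 / 260466278400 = 0.00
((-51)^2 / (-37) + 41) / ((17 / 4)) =-4336 / 629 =-6.89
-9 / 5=-1.80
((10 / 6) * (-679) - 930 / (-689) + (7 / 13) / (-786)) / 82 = -204042667 / 14802476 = -13.78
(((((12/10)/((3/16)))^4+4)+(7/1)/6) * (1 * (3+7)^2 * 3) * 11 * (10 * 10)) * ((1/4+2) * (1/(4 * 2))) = 156193067.25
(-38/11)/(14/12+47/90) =-45/22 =-2.05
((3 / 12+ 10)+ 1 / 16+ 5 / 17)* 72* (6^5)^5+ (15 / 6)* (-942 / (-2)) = 738192428697124696267875 / 34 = 21711542020503667537290.44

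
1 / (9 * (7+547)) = 1 / 4986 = 0.00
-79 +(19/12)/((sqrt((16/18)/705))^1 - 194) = -37734363041/477600824 - 19 * sqrt(1410)/477600824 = -79.01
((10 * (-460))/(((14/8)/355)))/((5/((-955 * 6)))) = 7485672000/7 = 1069381714.29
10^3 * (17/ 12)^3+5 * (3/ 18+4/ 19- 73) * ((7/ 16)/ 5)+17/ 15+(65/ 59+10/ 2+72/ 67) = 914888927407/ 324462240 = 2819.71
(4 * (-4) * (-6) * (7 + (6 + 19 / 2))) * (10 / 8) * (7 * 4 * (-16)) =-1209600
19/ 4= 4.75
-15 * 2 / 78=-5 / 13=-0.38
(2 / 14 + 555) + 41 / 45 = 175157 / 315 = 556.05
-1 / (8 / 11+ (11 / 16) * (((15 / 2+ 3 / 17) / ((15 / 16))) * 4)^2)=-79475 / 58672136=-0.00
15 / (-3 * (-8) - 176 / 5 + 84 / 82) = -3075 / 2086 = -1.47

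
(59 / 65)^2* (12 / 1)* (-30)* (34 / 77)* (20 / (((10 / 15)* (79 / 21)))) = -153386784 / 146861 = -1044.44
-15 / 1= -15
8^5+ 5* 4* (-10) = 32568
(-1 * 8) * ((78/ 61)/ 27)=-208/ 549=-0.38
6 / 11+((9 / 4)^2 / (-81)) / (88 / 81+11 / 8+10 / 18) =22569 / 43010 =0.52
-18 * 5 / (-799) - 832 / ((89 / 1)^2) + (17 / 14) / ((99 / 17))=1895743123 / 8771826294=0.22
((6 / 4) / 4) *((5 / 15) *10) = 5 / 4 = 1.25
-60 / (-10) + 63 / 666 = 451 / 74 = 6.09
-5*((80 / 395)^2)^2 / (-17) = 327680 / 662151377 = 0.00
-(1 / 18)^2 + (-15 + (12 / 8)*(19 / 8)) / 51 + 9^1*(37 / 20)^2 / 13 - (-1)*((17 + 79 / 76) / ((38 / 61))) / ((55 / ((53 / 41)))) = 1645330859021 / 582895942200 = 2.82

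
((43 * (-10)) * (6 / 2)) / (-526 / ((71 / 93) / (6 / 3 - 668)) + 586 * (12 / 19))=-290035 / 103251274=-0.00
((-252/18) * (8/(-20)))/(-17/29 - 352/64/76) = -123424/14515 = -8.50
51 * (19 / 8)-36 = 681 / 8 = 85.12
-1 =-1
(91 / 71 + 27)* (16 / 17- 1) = -2008 / 1207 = -1.66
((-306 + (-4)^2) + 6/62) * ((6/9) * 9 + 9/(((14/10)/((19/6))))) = -7641.02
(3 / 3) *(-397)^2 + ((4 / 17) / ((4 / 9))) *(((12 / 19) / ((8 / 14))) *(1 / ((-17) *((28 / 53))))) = 3461722645 / 21964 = 157608.93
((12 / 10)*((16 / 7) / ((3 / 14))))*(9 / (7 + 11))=32 / 5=6.40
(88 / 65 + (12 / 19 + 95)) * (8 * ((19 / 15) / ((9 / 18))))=1916432 / 975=1965.57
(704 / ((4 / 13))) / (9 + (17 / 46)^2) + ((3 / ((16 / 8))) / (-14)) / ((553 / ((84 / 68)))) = 182056132435 / 726998132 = 250.42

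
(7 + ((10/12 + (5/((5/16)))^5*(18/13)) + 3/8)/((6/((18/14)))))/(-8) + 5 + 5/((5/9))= -452832329/11648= -38876.40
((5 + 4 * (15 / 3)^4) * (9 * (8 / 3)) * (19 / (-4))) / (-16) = 142785 / 8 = 17848.12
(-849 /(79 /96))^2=6642902016 /6241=1064397.05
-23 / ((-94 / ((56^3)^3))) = 1325232950078006.47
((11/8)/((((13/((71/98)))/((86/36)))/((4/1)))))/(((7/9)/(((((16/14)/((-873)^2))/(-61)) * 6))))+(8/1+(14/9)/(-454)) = 878015882837825/109799013269673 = 8.00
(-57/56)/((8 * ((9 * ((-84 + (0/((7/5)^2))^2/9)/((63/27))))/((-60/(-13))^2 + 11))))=103721/8176896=0.01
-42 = -42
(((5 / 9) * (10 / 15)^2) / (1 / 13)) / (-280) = -13 / 1134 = -0.01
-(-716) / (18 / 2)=716 / 9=79.56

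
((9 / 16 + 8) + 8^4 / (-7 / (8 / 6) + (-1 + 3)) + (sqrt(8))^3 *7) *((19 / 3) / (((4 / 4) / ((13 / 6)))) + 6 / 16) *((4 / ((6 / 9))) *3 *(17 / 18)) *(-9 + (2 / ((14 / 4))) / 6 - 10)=254792533615 / 44928 - 13700470 *sqrt(2) / 27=4953523.06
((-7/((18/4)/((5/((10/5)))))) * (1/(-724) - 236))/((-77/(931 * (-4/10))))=17675035/3982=4438.73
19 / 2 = 9.50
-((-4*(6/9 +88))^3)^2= -1450941049410420736/729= -1990316940206338.46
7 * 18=126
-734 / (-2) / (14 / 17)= 6239 / 14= 445.64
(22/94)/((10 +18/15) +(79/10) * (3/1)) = 110/16403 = 0.01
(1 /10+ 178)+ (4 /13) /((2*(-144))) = 833503 /4680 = 178.10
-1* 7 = -7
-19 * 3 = -57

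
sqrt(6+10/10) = sqrt(7) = 2.65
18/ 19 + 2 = 56/ 19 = 2.95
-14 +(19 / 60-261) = -16481 / 60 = -274.68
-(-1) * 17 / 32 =17 / 32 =0.53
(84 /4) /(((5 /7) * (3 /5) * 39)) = 49 /39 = 1.26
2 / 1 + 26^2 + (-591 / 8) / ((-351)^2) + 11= 226361107 / 328536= 689.00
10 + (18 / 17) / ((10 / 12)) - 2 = 788 / 85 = 9.27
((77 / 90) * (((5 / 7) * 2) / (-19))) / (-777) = 11 / 132867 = 0.00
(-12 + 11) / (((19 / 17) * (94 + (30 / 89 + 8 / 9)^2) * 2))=-10907217 / 2328443084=-0.00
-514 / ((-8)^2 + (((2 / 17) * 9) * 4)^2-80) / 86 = -74273 / 24080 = -3.08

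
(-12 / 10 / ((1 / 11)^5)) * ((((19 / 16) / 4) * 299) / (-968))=22684233 / 1280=17722.06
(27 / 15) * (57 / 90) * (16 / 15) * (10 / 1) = 304 / 25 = 12.16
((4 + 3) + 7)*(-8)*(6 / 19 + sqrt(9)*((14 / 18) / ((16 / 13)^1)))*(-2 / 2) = 14119 / 57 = 247.70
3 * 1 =3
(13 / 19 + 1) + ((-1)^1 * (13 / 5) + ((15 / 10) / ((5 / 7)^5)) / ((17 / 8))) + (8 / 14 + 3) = 45587722 / 7065625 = 6.45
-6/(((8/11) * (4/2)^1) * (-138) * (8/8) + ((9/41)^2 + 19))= 55473/1679714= 0.03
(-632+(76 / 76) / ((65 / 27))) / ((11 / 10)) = -82106 / 143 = -574.17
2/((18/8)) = 8/9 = 0.89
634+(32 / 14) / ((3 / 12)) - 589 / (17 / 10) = 35304 / 119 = 296.67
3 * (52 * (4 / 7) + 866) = 18810 / 7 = 2687.14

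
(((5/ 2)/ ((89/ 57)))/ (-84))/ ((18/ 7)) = -95/ 12816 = -0.01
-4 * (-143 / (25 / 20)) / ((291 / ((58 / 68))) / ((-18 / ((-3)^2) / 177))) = -66352 / 4378095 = -0.02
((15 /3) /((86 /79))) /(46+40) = 395 /7396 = 0.05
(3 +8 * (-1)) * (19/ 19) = -5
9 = 9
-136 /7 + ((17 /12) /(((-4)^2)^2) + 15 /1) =-95113 /21504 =-4.42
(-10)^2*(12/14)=85.71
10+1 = 11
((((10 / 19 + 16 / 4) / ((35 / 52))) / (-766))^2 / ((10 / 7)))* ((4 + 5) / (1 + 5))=0.00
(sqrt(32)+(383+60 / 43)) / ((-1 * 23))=-16529 / 989-4 * sqrt(2) / 23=-16.96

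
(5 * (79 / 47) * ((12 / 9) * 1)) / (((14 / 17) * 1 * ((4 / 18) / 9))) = 551.08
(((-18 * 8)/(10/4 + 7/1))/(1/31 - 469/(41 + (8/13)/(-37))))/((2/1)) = 43999416/66248687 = 0.66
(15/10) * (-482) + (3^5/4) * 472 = 27951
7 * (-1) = -7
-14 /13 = -1.08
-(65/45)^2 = -169/81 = -2.09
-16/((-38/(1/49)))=8/931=0.01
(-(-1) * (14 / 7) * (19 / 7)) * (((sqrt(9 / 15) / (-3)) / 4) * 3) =-19 * sqrt(15) / 70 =-1.05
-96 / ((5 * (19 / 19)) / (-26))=2496 / 5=499.20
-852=-852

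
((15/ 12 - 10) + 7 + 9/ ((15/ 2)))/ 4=-11/ 80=-0.14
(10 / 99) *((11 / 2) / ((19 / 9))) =0.26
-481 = -481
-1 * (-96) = 96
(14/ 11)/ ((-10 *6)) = -7/ 330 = -0.02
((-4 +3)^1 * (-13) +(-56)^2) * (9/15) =9447/5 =1889.40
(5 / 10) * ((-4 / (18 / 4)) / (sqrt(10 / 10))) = -4 / 9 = -0.44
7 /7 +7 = 8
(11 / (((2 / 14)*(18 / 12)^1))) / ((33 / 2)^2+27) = 88 / 513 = 0.17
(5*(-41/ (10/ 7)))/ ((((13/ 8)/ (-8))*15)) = 9184/ 195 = 47.10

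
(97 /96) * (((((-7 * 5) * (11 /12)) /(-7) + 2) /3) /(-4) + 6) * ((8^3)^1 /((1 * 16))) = 76145 /432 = 176.26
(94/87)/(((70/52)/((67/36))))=40937/27405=1.49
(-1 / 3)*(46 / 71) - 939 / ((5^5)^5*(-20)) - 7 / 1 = -7.22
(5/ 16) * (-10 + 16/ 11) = -235/ 88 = -2.67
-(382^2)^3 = -3107278481449024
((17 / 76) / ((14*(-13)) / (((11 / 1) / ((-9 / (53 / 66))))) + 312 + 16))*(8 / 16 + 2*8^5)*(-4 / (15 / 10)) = -76.14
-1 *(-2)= 2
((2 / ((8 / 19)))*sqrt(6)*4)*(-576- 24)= -27924.18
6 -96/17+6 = 6.35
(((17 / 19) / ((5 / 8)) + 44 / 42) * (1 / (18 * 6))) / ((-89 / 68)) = -84082 / 4793985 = -0.02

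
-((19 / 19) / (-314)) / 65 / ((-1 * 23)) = -1 / 469430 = -0.00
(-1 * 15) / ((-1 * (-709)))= -15 / 709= -0.02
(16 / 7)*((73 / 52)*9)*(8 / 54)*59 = 68912 / 273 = 252.42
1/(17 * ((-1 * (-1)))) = 1/17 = 0.06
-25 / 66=-0.38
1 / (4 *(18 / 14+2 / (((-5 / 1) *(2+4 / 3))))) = 175 / 816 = 0.21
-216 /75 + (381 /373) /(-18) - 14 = -947611 /55950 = -16.94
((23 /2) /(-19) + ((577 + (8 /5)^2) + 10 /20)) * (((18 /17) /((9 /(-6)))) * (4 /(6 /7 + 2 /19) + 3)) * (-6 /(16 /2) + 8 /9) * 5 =-21010063 /10336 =-2032.71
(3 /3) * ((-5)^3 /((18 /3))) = -125 /6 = -20.83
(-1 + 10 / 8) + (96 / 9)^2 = 4105 / 36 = 114.03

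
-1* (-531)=531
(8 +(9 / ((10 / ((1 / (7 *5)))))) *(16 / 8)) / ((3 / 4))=5636 / 525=10.74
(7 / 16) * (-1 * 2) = -7 / 8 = -0.88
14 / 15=0.93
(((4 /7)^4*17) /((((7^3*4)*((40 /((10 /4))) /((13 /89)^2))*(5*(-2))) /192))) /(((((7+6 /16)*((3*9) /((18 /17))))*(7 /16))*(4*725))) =-1384448 /9766171712703875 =-0.00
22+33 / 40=913 / 40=22.82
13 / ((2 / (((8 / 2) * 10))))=260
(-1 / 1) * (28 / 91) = -4 / 13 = -0.31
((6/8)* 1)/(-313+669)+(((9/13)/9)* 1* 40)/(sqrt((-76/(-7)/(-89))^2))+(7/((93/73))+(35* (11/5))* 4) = 338.72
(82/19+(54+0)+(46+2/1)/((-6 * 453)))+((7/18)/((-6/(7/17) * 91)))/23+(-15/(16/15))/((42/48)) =465542649521/11024844012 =42.23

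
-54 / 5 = -10.80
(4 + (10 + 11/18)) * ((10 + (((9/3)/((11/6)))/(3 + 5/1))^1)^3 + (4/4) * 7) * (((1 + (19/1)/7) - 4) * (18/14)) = -23963281031/4174016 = -5741.06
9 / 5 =1.80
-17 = -17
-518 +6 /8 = -517.25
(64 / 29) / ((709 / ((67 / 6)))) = 2144 / 61683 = 0.03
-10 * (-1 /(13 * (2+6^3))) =5 /1417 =0.00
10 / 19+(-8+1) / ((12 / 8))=-236 / 57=-4.14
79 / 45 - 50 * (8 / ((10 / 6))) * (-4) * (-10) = -431921 / 45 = -9598.24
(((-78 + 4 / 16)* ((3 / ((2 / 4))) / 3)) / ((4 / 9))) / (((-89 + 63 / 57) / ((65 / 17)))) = 691353 / 45424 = 15.22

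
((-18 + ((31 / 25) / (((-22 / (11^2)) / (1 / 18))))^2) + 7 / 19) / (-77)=269140661 / 1185030000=0.23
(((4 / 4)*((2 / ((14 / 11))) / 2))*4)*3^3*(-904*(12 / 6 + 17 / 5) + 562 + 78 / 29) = -371815488 / 1015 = -366320.68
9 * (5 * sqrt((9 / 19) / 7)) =135 * sqrt(133) / 133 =11.71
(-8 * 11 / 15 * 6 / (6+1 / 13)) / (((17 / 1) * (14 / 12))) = -13728 / 47005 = -0.29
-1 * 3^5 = -243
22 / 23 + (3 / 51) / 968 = 362055 / 378488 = 0.96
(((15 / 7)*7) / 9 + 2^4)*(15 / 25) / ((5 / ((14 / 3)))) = 742 / 75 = 9.89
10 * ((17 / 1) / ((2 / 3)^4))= 6885 / 8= 860.62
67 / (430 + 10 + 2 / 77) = 5159 / 33882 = 0.15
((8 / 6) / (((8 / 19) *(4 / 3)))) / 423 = 19 / 3384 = 0.01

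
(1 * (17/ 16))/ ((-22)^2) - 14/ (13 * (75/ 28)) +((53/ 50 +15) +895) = 6875848351/ 7550400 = 910.66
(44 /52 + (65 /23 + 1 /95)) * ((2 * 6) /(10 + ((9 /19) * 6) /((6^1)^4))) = 30127392 /6818695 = 4.42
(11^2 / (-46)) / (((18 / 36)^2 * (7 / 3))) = -726 / 161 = -4.51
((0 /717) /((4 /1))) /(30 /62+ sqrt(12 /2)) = 0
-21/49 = -3/7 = -0.43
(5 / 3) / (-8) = -5 / 24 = -0.21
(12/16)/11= 3/44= 0.07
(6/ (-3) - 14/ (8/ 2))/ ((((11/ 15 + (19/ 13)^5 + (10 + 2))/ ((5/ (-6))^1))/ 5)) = 510527875/ 432233792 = 1.18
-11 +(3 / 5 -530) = -540.40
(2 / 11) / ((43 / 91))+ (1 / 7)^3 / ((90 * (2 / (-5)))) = 2246863 / 5840604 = 0.38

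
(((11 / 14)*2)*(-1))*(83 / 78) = -913 / 546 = -1.67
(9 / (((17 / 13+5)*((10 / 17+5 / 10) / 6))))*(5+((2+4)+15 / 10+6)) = 5967 / 41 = 145.54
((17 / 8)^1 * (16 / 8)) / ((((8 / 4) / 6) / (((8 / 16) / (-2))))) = -51 / 16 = -3.19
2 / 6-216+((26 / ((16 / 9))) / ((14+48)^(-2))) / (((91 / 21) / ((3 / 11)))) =219289 / 66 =3322.56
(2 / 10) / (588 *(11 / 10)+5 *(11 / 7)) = 7 / 22913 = 0.00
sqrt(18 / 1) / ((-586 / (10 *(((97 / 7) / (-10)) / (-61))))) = -291 *sqrt(2) / 250222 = -0.00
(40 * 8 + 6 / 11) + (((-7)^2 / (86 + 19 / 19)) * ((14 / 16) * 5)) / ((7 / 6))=411711 / 1276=322.66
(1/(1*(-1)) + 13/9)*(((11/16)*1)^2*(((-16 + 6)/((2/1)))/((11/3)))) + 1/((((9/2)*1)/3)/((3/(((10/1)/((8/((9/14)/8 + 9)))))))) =-35881/325440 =-0.11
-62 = -62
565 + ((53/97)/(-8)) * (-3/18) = 2630693/4656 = 565.01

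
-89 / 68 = -1.31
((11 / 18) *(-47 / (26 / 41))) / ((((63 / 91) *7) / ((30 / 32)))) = -105985 / 12096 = -8.76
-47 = -47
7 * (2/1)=14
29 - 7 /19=544 /19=28.63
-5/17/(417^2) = -5/2956113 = -0.00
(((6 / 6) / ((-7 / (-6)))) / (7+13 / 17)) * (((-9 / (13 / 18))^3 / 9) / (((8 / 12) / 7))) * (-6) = 36137988 / 24167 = 1495.34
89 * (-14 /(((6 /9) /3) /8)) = -44856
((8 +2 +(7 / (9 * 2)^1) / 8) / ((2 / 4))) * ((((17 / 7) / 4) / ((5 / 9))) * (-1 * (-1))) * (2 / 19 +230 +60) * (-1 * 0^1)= 0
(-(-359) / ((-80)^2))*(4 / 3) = 359 / 4800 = 0.07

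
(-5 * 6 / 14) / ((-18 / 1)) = 5 / 42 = 0.12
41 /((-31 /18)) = -738 /31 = -23.81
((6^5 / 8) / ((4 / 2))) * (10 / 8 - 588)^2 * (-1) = -1338543387 / 8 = -167317923.38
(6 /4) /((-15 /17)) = -17 /10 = -1.70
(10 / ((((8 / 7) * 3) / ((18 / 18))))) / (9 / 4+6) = 35 / 99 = 0.35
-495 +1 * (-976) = -1471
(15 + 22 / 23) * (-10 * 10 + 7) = -34131 / 23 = -1483.96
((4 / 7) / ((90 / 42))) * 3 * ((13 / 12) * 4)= 52 / 15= 3.47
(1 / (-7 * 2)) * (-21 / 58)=3 / 116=0.03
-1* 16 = -16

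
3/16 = 0.19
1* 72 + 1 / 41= 2953 / 41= 72.02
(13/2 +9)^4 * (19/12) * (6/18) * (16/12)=17546899/432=40617.82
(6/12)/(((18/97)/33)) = 1067/12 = 88.92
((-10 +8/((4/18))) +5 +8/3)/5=101/15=6.73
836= 836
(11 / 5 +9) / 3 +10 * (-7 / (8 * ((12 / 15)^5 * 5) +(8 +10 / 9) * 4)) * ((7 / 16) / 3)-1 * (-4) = 251768959 / 33447360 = 7.53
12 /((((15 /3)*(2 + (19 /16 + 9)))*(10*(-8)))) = -4 /1625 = -0.00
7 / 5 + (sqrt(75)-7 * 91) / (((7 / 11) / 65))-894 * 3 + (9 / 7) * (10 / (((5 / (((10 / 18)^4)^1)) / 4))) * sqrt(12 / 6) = -338728 / 5 + 5000 * sqrt(2) / 5103 + 3575 * sqrt(3) / 7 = -66859.63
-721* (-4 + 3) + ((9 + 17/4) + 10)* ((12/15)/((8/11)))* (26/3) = 18853/20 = 942.65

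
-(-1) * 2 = 2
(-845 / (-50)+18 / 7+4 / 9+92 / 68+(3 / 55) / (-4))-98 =-3616523 / 47124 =-76.74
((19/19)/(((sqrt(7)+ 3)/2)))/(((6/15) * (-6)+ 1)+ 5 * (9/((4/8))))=15/443 - 5 * sqrt(7)/443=0.00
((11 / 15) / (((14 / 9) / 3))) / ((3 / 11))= 363 / 70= 5.19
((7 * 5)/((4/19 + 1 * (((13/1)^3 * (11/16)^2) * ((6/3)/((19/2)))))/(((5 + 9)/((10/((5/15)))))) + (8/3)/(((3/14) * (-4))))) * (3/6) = 1340640/35684219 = 0.04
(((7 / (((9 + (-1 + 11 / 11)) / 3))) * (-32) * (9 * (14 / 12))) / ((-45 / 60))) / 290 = 1568 / 435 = 3.60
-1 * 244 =-244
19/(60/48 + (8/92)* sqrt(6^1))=201020/12841 -13984* sqrt(6)/12841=12.99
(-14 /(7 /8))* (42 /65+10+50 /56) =-84004 /455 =-184.62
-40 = -40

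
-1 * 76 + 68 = -8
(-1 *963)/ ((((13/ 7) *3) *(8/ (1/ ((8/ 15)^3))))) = -7583625/ 53248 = -142.42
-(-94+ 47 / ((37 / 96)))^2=-1069156 / 1369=-780.98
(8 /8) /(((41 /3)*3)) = 1 /41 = 0.02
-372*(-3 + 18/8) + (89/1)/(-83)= 277.93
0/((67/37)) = 0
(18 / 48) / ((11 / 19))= 57 / 88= 0.65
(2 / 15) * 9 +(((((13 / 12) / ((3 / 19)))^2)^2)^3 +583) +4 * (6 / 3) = 257830010966649963789444956261 / 23691906691608084480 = 10882619720.01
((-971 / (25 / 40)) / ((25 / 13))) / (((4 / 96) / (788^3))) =-1185884693041152 / 125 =-9487077544329.22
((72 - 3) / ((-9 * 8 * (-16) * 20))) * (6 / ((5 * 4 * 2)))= 23 / 51200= 0.00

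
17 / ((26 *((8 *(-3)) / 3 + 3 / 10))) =-85 / 1001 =-0.08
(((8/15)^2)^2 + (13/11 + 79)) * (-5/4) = -22348153/222750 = -100.33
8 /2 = 4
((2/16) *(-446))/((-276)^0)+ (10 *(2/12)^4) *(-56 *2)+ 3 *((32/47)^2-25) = -93203059/715716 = -130.22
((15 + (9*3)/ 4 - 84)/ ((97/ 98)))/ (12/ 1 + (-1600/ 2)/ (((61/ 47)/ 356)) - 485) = 744261/ 2602403882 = 0.00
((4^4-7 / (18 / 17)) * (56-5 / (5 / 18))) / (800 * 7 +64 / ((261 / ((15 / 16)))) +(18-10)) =2473439 / 1463748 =1.69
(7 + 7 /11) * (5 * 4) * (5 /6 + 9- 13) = -5320 /11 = -483.64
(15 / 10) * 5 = 15 / 2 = 7.50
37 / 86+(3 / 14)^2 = 4013 / 8428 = 0.48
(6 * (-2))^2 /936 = 2 /13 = 0.15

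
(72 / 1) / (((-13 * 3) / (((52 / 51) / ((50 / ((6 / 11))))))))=-96 / 4675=-0.02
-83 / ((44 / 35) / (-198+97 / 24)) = 13522775 / 1056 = 12805.66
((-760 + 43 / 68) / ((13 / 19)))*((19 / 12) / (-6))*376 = 876124979 / 7956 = 110121.29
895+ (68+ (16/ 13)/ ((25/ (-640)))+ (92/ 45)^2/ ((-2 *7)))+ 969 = 350158204/ 184275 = 1900.19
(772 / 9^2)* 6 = 1544 / 27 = 57.19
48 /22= 24 /11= 2.18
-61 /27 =-2.26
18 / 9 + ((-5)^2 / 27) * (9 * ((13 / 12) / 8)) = 901 / 288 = 3.13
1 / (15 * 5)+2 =151 / 75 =2.01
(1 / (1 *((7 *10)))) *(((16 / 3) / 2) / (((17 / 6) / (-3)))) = -24 / 595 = -0.04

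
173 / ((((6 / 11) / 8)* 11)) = 692 / 3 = 230.67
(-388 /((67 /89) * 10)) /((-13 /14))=241724 /4355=55.50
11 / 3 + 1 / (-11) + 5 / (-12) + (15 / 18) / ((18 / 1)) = 952 / 297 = 3.21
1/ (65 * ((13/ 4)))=0.00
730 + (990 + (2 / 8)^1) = 6881 / 4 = 1720.25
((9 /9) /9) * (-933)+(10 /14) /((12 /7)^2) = -14893 /144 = -103.42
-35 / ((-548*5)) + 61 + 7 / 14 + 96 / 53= 1839185 / 29044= 63.32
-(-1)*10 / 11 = 10 / 11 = 0.91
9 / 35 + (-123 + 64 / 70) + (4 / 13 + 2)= -54382 / 455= -119.52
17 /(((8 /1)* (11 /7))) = 119 /88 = 1.35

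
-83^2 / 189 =-6889 / 189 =-36.45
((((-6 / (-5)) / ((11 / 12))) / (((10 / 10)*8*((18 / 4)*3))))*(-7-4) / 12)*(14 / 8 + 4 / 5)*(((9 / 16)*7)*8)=-357 / 400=-0.89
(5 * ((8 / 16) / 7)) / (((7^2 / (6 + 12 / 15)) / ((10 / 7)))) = 170 / 2401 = 0.07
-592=-592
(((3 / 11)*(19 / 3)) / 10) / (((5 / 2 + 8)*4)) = 19 / 4620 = 0.00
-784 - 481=-1265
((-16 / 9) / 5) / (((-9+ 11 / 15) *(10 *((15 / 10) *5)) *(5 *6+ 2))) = 1 / 55800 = 0.00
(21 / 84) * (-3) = -3 / 4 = -0.75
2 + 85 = 87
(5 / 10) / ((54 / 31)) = 31 / 108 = 0.29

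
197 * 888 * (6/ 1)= 1049616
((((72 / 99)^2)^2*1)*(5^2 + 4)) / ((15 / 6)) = 237568 / 73205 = 3.25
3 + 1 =4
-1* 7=-7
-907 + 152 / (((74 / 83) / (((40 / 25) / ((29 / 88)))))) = -79.26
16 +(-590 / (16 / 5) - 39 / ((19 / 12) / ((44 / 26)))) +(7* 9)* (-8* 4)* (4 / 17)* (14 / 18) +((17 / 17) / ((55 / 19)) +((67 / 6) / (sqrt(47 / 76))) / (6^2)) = -82238439 / 142120 +67* sqrt(893) / 5076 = -578.26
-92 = -92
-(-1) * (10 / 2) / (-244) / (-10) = 1 / 488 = 0.00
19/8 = 2.38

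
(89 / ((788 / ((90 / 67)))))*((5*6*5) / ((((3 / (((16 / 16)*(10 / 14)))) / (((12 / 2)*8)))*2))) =12015000 / 92393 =130.04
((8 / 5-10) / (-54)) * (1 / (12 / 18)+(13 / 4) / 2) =35 / 72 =0.49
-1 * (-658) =658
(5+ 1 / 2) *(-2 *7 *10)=-770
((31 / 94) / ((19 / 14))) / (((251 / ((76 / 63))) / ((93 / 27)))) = 3844 / 955557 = 0.00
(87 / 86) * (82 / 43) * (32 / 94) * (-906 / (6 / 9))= -77560848 / 86903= -892.50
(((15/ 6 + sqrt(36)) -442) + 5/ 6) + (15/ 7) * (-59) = -11741/ 21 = -559.10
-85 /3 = -28.33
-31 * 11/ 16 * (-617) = 13149.81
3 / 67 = 0.04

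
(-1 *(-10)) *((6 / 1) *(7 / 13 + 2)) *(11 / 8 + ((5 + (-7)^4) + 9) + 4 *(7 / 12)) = 9578085 / 26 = 368387.88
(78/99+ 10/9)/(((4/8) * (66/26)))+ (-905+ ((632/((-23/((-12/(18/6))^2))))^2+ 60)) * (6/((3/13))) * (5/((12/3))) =21618920405849/3456486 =6254595.10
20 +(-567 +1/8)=-4375/8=-546.88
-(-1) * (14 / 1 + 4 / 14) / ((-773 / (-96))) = 9600 / 5411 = 1.77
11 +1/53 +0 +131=7527/53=142.02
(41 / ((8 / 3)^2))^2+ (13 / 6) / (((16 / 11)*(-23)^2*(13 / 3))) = 33.24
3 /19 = 0.16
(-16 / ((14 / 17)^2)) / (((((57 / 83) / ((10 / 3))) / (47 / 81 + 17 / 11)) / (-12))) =7269020480 / 2488563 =2920.97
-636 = -636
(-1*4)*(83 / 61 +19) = -4968 / 61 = -81.44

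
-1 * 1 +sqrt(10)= -1 +sqrt(10)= 2.16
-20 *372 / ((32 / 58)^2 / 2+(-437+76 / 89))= 17.06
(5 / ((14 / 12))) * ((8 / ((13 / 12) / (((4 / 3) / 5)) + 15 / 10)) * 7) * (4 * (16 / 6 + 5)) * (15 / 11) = 1766400 / 979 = 1804.29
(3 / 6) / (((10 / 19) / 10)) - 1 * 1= 17 / 2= 8.50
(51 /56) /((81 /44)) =187 /378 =0.49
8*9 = 72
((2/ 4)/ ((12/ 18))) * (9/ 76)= 27/ 304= 0.09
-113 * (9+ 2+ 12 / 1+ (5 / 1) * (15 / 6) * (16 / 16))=-8023 / 2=-4011.50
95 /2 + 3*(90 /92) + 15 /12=4755 /92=51.68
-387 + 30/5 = -381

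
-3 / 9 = -1 / 3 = -0.33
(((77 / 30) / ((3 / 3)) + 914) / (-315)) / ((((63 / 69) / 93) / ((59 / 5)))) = -1156716299 / 330750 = -3497.25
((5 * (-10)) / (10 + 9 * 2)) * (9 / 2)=-225 / 28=-8.04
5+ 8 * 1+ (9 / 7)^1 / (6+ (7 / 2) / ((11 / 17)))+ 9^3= 1303892 / 1757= 742.11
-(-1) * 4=4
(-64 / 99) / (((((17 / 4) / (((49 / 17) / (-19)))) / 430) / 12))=21575680 / 181203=119.07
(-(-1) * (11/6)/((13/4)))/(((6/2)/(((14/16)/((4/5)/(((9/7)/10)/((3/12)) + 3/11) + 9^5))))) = 0.00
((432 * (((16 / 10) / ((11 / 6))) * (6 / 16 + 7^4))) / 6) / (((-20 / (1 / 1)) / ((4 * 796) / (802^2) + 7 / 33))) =-31865285700 / 19456921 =-1637.74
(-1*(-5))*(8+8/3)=160/3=53.33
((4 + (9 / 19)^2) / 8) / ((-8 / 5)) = -7625 / 23104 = -0.33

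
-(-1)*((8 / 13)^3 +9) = 20285 / 2197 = 9.23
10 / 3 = 3.33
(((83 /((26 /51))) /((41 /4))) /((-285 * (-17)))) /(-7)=-166 /354445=-0.00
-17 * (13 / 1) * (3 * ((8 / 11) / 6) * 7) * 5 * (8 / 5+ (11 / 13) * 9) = -285124 / 11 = -25920.36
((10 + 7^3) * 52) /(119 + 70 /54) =152.59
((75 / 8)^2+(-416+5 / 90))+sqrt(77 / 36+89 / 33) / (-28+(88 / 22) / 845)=-188959 / 576 - 845 * sqrt(21065) / 1561296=-328.13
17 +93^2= 8666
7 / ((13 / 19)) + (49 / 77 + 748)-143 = 88069 / 143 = 615.87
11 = 11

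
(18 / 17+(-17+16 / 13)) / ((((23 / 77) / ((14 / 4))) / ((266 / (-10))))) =233054437 / 50830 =4584.98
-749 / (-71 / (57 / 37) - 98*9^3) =42693 / 4074821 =0.01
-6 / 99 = -2 / 33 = -0.06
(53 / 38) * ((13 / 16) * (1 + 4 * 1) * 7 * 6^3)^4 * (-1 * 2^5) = -1207192456241533125 / 19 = -63536445065343848.68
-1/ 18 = -0.06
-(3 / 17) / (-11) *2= 6 / 187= 0.03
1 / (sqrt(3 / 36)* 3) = 2* sqrt(3) / 3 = 1.15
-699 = -699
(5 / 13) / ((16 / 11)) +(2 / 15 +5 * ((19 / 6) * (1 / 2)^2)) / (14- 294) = 109117 / 436800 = 0.25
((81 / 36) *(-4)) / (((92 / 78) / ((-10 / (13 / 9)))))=1215 / 23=52.83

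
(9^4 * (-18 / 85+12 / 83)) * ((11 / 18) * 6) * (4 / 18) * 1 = -2534004 / 7055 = -359.18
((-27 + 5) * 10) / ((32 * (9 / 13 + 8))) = -715 / 904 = -0.79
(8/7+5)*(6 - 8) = -86/7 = -12.29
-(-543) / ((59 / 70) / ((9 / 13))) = 342090 / 767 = 446.01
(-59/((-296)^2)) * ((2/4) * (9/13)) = -531/2278016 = -0.00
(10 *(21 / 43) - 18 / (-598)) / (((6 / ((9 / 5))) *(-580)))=-189531 / 74570600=-0.00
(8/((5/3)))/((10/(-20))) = -48/5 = -9.60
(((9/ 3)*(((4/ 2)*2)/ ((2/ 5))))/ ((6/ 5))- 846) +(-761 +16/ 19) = -30042/ 19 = -1581.16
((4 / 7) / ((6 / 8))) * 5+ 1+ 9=290 / 21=13.81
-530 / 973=-0.54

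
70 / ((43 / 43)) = 70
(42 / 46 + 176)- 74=2367 / 23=102.91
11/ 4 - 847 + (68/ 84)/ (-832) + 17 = -14453729/ 17472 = -827.25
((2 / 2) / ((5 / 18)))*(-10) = -36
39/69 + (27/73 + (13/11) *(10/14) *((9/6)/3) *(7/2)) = 178215/73876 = 2.41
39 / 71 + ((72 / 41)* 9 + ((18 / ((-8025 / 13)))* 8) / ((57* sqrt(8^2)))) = 2419550089 / 147951575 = 16.35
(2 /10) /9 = 1 /45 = 0.02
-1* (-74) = 74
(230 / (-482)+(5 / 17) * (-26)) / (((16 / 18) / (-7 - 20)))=8088255 / 32776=246.77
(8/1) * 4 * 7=224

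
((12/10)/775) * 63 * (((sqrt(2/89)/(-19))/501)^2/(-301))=-12/149303611596625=-0.00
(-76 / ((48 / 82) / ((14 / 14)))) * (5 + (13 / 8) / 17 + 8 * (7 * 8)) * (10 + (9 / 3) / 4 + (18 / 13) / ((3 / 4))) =-31441807145 / 42432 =-740992.82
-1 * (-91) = 91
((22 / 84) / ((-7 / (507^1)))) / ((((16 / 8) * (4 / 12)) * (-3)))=1859 / 196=9.48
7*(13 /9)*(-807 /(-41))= 24479 /123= 199.02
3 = 3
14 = 14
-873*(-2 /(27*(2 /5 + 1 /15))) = 970 /7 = 138.57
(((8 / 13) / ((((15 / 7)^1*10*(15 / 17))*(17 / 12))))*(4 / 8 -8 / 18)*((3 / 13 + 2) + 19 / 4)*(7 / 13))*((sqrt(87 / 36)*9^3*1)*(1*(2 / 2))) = 5.44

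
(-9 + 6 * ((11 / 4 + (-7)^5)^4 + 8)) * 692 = 10594582792002803724615 / 32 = 331080712250087616394.22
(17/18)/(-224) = -17/4032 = -0.00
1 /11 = 0.09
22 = 22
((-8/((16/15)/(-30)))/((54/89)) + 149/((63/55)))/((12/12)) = 63115/126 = 500.91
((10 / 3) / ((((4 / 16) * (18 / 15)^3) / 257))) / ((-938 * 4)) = -160625 / 303912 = -0.53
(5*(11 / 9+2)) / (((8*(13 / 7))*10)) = 203 / 1872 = 0.11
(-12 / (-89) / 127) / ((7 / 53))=636 / 79121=0.01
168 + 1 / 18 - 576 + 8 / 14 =-51329 / 126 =-407.37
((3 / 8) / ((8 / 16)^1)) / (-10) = -3 / 40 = -0.08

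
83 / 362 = 0.23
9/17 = 0.53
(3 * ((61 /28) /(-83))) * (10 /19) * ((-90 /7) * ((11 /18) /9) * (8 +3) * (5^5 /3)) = 576640625 /1390914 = 414.58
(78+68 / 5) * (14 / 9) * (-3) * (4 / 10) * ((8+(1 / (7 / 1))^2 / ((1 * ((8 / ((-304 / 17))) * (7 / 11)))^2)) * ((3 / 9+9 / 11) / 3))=-14763325888 / 27259925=-541.58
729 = 729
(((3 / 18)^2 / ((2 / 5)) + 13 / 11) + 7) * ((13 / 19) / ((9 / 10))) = 424775 / 67716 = 6.27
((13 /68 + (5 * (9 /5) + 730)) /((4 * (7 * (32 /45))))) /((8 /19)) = 42976575 /487424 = 88.17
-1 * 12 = -12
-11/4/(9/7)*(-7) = 539/36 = 14.97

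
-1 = -1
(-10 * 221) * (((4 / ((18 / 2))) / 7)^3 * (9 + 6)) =-707200 / 83349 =-8.48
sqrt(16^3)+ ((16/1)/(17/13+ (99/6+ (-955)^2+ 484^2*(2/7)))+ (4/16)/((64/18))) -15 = 1119105632679/22806157184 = 49.07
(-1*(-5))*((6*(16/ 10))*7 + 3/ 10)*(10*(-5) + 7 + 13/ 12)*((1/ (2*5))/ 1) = -22635/ 16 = -1414.69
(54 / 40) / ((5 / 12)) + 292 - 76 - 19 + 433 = 15831 / 25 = 633.24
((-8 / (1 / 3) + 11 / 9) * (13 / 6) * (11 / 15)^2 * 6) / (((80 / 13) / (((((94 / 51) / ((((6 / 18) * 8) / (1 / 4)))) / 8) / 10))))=-39405223 / 705024000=-0.06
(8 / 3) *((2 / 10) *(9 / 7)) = 24 / 35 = 0.69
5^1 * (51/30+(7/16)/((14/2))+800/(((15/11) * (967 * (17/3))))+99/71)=304764509/18674704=16.32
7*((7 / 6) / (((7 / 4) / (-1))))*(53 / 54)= -371 / 81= -4.58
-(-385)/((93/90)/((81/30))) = 31185/31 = 1005.97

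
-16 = -16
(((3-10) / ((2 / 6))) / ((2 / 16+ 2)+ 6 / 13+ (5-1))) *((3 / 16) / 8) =-819 / 10960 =-0.07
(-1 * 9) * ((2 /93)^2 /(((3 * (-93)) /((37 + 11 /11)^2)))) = 5776 /268119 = 0.02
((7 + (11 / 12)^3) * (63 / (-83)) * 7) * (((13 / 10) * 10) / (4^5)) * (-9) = 25658997 / 5439488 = 4.72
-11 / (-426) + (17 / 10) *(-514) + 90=-1669439 / 2130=-783.77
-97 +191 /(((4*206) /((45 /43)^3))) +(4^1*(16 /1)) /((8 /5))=-3716879901 /65513768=-56.73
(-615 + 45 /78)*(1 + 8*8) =-79875 /2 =-39937.50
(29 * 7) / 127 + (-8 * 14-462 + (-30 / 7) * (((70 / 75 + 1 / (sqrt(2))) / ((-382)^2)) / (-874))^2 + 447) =-27200214405807207378839 / 216904886948230272960-sqrt(2) / 4066458322988944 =-125.40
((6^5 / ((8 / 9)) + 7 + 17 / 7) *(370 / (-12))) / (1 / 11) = -20791595 / 7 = -2970227.86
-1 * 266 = -266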